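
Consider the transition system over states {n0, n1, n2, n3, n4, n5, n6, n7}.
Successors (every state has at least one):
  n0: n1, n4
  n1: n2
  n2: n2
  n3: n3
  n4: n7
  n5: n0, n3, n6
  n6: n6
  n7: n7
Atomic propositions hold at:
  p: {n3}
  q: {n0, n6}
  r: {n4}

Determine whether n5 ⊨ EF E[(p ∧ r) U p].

Yes

Sat(p ∧ r) = ∅
E[(p ∧ r) U p]: least fixpoint, start Z0 = Sat(p) = {n3}, add states in Sat(p ∧ r) with some successor in Z. Already a fixed point.
Sat(E[(p ∧ r) U p]) = {n3}
EF E[(p ∧ r) U p]: least fixpoint, start Z0 = {n3}, add states with some successor in Z. Z1 = {n3, n5}; fixed.
Sat(EF E[(p ∧ r) U p]) = {n3, n5}
n5 ∈ Sat(EF E[(p ∧ r) U p]) = {n3, n5}, so the formula holds at n5.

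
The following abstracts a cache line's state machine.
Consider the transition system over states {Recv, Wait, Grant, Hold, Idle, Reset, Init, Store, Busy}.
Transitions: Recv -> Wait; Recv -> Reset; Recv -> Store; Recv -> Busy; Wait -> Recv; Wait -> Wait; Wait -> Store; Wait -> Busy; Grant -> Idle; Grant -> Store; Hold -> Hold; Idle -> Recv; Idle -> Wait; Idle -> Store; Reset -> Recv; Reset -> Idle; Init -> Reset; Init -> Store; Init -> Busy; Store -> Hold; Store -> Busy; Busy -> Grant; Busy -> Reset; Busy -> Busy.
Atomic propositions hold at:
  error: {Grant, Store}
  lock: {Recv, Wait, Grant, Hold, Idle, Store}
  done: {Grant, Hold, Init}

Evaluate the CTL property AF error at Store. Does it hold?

AF error: least fixpoint, start Z0 = {Grant, Store}, add states with every successor in Z. Already a fixed point.
Sat(AF error) = {Grant, Store}
Store ∈ Sat(AF error) = {Grant, Store}, so the formula holds at Store.

Yes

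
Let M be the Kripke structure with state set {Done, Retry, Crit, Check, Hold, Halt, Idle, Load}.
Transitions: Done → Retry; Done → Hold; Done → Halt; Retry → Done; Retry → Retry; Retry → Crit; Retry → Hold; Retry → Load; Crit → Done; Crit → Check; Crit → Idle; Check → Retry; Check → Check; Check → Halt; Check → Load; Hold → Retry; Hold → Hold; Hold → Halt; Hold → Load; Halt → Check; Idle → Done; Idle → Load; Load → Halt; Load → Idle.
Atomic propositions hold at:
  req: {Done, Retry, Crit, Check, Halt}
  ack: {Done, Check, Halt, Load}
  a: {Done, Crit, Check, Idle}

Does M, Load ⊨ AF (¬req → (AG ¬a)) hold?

Sat(¬req) = {Hold, Idle, Load}
Sat(¬a) = {Retry, Hold, Halt, Load}
AG ¬a: greatest fixpoint, start Z0 = {Retry, Hold, Halt, Load}, keep only states in Sat with every successor in Z. Z1 = {Hold}; Z2 = ∅; fixed.
Sat(AG ¬a) = ∅
Sat(¬req → (AG ¬a)) = {Done, Retry, Crit, Check, Halt}
AF (¬req → (AG ¬a)): least fixpoint, start Z0 = {Done, Retry, Crit, Check, Halt}, add states with every successor in Z. Already a fixed point.
Sat(AF (¬req → (AG ¬a))) = {Done, Retry, Crit, Check, Halt}
Load ∉ Sat(AF (¬req → (AG ¬a))) = {Done, Retry, Crit, Check, Halt}, so the formula does not hold at Load.

No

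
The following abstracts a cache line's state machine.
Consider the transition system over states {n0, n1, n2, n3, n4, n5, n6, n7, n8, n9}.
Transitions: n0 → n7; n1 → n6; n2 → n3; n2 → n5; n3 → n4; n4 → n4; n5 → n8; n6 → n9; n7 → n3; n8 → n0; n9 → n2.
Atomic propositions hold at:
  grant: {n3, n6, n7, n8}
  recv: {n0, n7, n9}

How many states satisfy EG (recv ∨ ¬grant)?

1

Sat(¬grant) = {n0, n1, n2, n4, n5, n9}
Sat(recv ∨ ¬grant) = {n0, n1, n2, n4, n5, n7, n9}
EG (recv ∨ ¬grant): greatest fixpoint, start Z0 = {n0, n1, n2, n4, n5, n7, n9}, keep only states in Sat with some successor in Z. Z1 = {n0, n2, n4, n9}; Z2 = {n4, n9}; Z3 = {n4}; fixed.
Sat(EG (recv ∨ ¬grant)) = {n4}
|Sat(EG (recv ∨ ¬grant))| = |{n4}| = 1.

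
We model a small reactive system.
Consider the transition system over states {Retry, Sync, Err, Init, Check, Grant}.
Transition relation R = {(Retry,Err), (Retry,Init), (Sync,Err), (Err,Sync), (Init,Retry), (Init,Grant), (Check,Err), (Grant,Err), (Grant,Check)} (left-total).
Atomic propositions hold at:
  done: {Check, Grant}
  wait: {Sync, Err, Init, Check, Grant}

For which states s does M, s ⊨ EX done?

{Init, Grant}

Sat(EX done) = {s : some successor in {Check, Grant}} = {Init, Grant}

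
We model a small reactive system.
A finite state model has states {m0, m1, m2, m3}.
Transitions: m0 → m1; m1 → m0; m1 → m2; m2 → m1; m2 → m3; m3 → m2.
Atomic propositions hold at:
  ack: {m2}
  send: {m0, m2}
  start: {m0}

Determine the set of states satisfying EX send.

Sat(EX send) = {s : some successor in {m0, m2}} = {m1, m3}

{m1, m3}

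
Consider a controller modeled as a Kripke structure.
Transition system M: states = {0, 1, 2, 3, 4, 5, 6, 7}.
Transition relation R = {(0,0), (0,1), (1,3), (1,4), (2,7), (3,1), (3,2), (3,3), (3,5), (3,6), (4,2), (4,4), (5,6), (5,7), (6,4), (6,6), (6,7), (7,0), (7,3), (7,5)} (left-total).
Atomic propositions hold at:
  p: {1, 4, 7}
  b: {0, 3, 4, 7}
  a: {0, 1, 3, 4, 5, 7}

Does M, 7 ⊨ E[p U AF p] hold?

Yes

AF p: least fixpoint, start Z0 = {1, 4, 7}, add states with every successor in Z. Z1 = {1, 2, 4, 7}; fixed.
Sat(AF p) = {1, 2, 4, 7}
E[p U AF p]: least fixpoint, start Z0 = Sat(AF p) = {1, 2, 4, 7}, add states in Sat(p) with some successor in Z. Already a fixed point.
Sat(E[p U AF p]) = {1, 2, 4, 7}
7 ∈ Sat(E[p U AF p]) = {1, 2, 4, 7}, so the formula holds at 7.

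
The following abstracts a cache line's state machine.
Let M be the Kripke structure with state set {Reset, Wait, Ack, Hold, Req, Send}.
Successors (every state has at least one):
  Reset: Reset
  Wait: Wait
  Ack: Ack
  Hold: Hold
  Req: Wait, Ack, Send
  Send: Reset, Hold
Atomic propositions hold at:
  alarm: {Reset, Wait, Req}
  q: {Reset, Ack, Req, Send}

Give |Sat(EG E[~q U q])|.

Sat(~q) = {Wait, Hold}
E[~q U q]: least fixpoint, start Z0 = Sat(q) = {Reset, Ack, Req, Send}, add states in Sat(~q) with some successor in Z. Already a fixed point.
Sat(E[~q U q]) = {Reset, Ack, Req, Send}
EG E[~q U q]: greatest fixpoint, start Z0 = {Reset, Ack, Req, Send}, keep only states in Sat with some successor in Z. Already a fixed point.
Sat(EG E[~q U q]) = {Reset, Ack, Req, Send}
|Sat(EG E[~q U q])| = |{Reset, Ack, Req, Send}| = 4.

4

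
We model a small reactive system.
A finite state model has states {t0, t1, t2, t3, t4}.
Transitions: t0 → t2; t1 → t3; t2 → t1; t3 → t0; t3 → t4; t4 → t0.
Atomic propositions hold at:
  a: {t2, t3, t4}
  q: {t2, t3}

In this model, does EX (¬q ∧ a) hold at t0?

Sat(¬q) = {t0, t1, t4}
Sat(¬q ∧ a) = {t4}
Sat(EX (¬q ∧ a)) = {s : some successor in {t4}} = {t3}
t0 ∉ Sat(EX (¬q ∧ a)) = {t3}, so the formula does not hold at t0.

No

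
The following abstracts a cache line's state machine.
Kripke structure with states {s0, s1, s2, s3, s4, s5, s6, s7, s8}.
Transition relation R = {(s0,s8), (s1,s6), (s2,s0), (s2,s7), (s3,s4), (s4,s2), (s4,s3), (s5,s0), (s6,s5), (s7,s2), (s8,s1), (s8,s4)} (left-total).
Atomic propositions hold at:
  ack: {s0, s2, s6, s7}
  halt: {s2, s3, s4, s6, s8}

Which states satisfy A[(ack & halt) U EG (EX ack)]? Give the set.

Sat(ack & halt) = {s2, s6}
Sat(EX ack) = {s : some successor in {s0, s2, s6, s7}} = {s1, s2, s4, s5, s7}
EG (EX ack): greatest fixpoint, start Z0 = {s1, s2, s4, s5, s7}, keep only states in Sat with some successor in Z. Z1 = {s2, s4, s7}; fixed.
Sat(EG (EX ack)) = {s2, s4, s7}
A[(ack & halt) U EG (EX ack)]: least fixpoint, start Z0 = Sat(EG (EX ack)) = {s2, s4, s7}, add states in Sat(ack & halt) with every successor in Z. Already a fixed point.
Sat(A[(ack & halt) U EG (EX ack)]) = {s2, s4, s7}

{s2, s4, s7}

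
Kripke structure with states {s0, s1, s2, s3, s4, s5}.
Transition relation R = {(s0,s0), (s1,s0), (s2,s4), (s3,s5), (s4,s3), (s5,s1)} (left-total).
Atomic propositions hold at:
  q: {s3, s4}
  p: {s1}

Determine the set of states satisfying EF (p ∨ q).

Sat(p ∨ q) = {s1, s3, s4}
EF (p ∨ q): least fixpoint, start Z0 = {s1, s3, s4}, add states with some successor in Z. Z1 = {s1, s2, s3, s4, s5}; fixed.
Sat(EF (p ∨ q)) = {s1, s2, s3, s4, s5}

{s1, s2, s3, s4, s5}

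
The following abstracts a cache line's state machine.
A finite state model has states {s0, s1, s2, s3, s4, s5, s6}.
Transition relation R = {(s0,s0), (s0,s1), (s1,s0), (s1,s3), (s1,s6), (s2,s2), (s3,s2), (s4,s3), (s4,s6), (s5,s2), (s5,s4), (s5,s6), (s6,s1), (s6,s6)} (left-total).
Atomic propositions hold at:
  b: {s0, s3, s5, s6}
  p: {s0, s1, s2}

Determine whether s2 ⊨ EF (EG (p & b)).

Sat(p & b) = {s0}
EG (p & b): greatest fixpoint, start Z0 = {s0}, keep only states in Sat with some successor in Z. Already a fixed point.
Sat(EG (p & b)) = {s0}
EF (EG (p & b)): least fixpoint, start Z0 = {s0}, add states with some successor in Z. Z1 = {s0, s1}; Z2 = {s0, s1, s6}; Z3 = {s0, s1, s4, s5, s6}; fixed.
Sat(EF (EG (p & b))) = {s0, s1, s4, s5, s6}
s2 ∉ Sat(EF (EG (p & b))) = {s0, s1, s4, s5, s6}, so the formula does not hold at s2.

No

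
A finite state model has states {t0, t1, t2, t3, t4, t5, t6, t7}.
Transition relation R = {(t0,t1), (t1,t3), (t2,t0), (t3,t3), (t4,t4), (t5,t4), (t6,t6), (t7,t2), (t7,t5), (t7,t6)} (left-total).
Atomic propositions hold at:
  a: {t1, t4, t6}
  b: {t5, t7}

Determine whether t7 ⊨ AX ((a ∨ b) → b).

Sat(a ∨ b) = {t1, t4, t5, t6, t7}
Sat((a ∨ b) → b) = {t0, t2, t3, t5, t7}
Sat(AX ((a ∨ b) → b)) = {s : every successor in {t0, t2, t3, t5, t7}} = {t1, t2, t3}
t7 ∉ Sat(AX ((a ∨ b) → b)) = {t1, t2, t3}, so the formula does not hold at t7.

No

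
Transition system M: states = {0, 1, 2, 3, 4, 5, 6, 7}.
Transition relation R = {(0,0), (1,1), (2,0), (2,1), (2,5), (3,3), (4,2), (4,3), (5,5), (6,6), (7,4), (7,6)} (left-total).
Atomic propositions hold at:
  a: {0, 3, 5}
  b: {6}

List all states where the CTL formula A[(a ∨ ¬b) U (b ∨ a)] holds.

{0, 3, 5, 6}

Sat(¬b) = {0, 1, 2, 3, 4, 5, 7}
Sat(a ∨ ¬b) = {0, 1, 2, 3, 4, 5, 7}
Sat(b ∨ a) = {0, 3, 5, 6}
A[(a ∨ ¬b) U (b ∨ a)]: least fixpoint, start Z0 = Sat((b ∨ a)) = {0, 3, 5, 6}, add states in Sat(a ∨ ¬b) with every successor in Z. Already a fixed point.
Sat(A[(a ∨ ¬b) U (b ∨ a)]) = {0, 3, 5, 6}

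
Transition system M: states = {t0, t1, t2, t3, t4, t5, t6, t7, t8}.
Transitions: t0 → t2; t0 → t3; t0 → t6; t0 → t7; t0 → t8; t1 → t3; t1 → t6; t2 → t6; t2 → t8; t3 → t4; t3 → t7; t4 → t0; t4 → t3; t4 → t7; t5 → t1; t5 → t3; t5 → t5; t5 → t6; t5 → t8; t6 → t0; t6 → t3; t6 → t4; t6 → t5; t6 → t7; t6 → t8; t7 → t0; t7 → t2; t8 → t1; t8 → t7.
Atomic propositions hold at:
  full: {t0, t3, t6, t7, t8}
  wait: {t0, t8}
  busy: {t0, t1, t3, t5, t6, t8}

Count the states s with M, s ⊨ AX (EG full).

3

EG full: greatest fixpoint, start Z0 = {t0, t3, t6, t7, t8}, keep only states in Sat with some successor in Z. Already a fixed point.
Sat(EG full) = {t0, t3, t6, t7, t8}
Sat(AX (EG full)) = {s : every successor in {t0, t3, t6, t7, t8}} = {t1, t2, t4}
|Sat(AX (EG full))| = |{t1, t2, t4}| = 3.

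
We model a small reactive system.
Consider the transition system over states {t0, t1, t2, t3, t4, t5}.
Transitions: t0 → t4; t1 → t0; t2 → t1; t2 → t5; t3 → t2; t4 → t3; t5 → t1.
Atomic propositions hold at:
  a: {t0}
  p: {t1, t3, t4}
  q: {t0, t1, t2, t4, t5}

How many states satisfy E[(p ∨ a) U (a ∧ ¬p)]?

2

Sat(p ∨ a) = {t0, t1, t3, t4}
Sat(¬p) = {t0, t2, t5}
Sat(a ∧ ¬p) = {t0}
E[(p ∨ a) U (a ∧ ¬p)]: least fixpoint, start Z0 = Sat((a ∧ ¬p)) = {t0}, add states in Sat(p ∨ a) with some successor in Z. Z1 = {t0, t1}; fixed.
Sat(E[(p ∨ a) U (a ∧ ¬p)]) = {t0, t1}
|Sat(E[(p ∨ a) U (a ∧ ¬p)])| = |{t0, t1}| = 2.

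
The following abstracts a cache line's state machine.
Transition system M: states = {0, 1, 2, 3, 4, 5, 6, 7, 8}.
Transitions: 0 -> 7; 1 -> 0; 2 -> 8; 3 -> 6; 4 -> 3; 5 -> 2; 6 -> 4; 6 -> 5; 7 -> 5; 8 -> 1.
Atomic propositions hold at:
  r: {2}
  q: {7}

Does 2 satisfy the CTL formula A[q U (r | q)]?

Sat(r | q) = {2, 7}
A[q U (r | q)]: least fixpoint, start Z0 = Sat((r | q)) = {2, 7}, add states in Sat(q) with every successor in Z. Already a fixed point.
Sat(A[q U (r | q)]) = {2, 7}
2 ∈ Sat(A[q U (r | q)]) = {2, 7}, so the formula holds at 2.

Yes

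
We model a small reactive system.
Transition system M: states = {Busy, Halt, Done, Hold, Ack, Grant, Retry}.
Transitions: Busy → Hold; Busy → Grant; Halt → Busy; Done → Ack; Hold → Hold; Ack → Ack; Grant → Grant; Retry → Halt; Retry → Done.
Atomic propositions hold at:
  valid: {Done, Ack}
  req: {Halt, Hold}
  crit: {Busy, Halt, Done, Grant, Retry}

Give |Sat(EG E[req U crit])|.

E[req U crit]: least fixpoint, start Z0 = Sat(crit) = {Busy, Halt, Done, Grant, Retry}, add states in Sat(req) with some successor in Z. Already a fixed point.
Sat(E[req U crit]) = {Busy, Halt, Done, Grant, Retry}
EG E[req U crit]: greatest fixpoint, start Z0 = {Busy, Halt, Done, Grant, Retry}, keep only states in Sat with some successor in Z. Z1 = {Busy, Halt, Grant, Retry}; fixed.
Sat(EG E[req U crit]) = {Busy, Halt, Grant, Retry}
|Sat(EG E[req U crit])| = |{Busy, Halt, Grant, Retry}| = 4.

4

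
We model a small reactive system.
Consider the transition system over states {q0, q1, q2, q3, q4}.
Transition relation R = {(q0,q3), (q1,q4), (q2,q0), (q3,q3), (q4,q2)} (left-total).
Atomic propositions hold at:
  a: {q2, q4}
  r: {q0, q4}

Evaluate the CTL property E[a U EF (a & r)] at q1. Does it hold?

Yes

Sat(a & r) = {q4}
EF (a & r): least fixpoint, start Z0 = {q4}, add states with some successor in Z. Z1 = {q1, q4}; fixed.
Sat(EF (a & r)) = {q1, q4}
E[a U EF (a & r)]: least fixpoint, start Z0 = Sat(EF (a & r)) = {q1, q4}, add states in Sat(a) with some successor in Z. Already a fixed point.
Sat(E[a U EF (a & r)]) = {q1, q4}
q1 ∈ Sat(E[a U EF (a & r)]) = {q1, q4}, so the formula holds at q1.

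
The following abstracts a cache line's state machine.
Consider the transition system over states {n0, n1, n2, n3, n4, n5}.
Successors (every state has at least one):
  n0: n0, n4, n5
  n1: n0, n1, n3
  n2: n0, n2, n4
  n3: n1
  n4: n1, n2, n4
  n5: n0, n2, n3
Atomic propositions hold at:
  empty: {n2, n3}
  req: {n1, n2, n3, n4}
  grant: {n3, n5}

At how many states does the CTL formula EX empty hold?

4

Sat(EX empty) = {s : some successor in {n2, n3}} = {n1, n2, n4, n5}
|Sat(EX empty)| = |{n1, n2, n4, n5}| = 4.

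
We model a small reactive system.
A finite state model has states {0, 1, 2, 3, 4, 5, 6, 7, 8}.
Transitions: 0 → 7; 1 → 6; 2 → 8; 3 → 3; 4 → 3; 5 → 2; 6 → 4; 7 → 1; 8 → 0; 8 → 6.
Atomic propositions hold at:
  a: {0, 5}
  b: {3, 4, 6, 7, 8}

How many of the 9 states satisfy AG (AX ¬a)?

6

Sat(¬a) = {1, 2, 3, 4, 6, 7, 8}
Sat(AX ¬a) = {s : every successor in {1, 2, 3, 4, 6, 7, 8}} = {0, 1, 2, 3, 4, 5, 6, 7}
AG (AX ¬a): greatest fixpoint, start Z0 = {0, 1, 2, 3, 4, 5, 6, 7}, keep only states in Sat with every successor in Z. Z1 = {0, 1, 3, 4, 5, 6, 7}; Z2 = {0, 1, 3, 4, 6, 7}; fixed.
Sat(AG (AX ¬a)) = {0, 1, 3, 4, 6, 7}
|Sat(AG (AX ¬a))| = |{0, 1, 3, 4, 6, 7}| = 6.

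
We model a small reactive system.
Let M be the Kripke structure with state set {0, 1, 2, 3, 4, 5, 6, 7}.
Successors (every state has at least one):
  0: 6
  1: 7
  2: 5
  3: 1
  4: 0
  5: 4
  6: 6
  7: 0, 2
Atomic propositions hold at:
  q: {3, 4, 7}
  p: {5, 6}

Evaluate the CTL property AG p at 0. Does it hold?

No

AG p: greatest fixpoint, start Z0 = {5, 6}, keep only states in Sat with every successor in Z. Z1 = {6}; fixed.
Sat(AG p) = {6}
0 ∉ Sat(AG p) = {6}, so the formula does not hold at 0.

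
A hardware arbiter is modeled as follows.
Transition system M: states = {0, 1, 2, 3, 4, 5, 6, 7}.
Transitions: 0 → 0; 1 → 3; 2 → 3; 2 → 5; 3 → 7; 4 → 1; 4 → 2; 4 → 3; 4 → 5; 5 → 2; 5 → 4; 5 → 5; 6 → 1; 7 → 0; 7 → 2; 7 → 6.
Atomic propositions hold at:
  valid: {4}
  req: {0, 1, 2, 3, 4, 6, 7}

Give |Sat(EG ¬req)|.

1

Sat(¬req) = {5}
EG ¬req: greatest fixpoint, start Z0 = {5}, keep only states in Sat with some successor in Z. Already a fixed point.
Sat(EG ¬req) = {5}
|Sat(EG ¬req)| = |{5}| = 1.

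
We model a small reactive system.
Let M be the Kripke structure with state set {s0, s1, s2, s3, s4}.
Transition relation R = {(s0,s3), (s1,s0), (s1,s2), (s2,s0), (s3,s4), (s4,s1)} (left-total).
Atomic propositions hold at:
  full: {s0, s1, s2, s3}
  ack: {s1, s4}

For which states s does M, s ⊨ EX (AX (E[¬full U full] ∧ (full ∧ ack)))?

Sat(¬full) = {s4}
E[¬full U full]: least fixpoint, start Z0 = Sat(full) = {s0, s1, s2, s3}, add states in Sat(¬full) with some successor in Z. Z1 = {s0, s1, s2, s3, s4}; fixed.
Sat(E[¬full U full]) = {s0, s1, s2, s3, s4}
Sat(full ∧ ack) = {s1}
Sat(E[¬full U full] ∧ (full ∧ ack)) = {s1}
Sat(AX (E[¬full U full] ∧ (full ∧ ack))) = {s : every successor in {s1}} = {s4}
Sat(EX (AX (E[¬full U full] ∧ (full ∧ ack)))) = {s : some successor in {s4}} = {s3}

{s3}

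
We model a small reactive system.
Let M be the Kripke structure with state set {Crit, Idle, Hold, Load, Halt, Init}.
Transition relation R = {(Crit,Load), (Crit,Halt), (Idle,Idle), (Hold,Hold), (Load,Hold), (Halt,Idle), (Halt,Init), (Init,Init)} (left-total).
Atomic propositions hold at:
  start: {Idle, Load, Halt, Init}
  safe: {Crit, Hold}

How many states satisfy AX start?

Sat(AX start) = {s : every successor in {Idle, Load, Halt, Init}} = {Crit, Idle, Halt, Init}
|Sat(AX start)| = |{Crit, Idle, Halt, Init}| = 4.

4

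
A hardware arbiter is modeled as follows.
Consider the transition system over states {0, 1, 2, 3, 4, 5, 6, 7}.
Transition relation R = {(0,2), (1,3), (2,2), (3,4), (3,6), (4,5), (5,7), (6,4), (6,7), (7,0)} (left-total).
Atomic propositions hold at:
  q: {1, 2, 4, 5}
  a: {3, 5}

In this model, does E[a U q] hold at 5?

Yes

E[a U q]: least fixpoint, start Z0 = Sat(q) = {1, 2, 4, 5}, add states in Sat(a) with some successor in Z. Z1 = {1, 2, 3, 4, 5}; fixed.
Sat(E[a U q]) = {1, 2, 3, 4, 5}
5 ∈ Sat(E[a U q]) = {1, 2, 3, 4, 5}, so the formula holds at 5.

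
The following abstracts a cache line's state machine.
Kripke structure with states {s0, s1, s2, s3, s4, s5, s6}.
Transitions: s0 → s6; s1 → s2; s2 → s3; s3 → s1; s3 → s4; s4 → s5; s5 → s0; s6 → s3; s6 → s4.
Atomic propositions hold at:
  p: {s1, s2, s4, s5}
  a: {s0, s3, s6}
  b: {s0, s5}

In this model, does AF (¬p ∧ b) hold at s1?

No

Sat(¬p) = {s0, s3, s6}
Sat(¬p ∧ b) = {s0}
AF (¬p ∧ b): least fixpoint, start Z0 = {s0}, add states with every successor in Z. Z1 = {s0, s5}; Z2 = {s0, s4, s5}; fixed.
Sat(AF (¬p ∧ b)) = {s0, s4, s5}
s1 ∉ Sat(AF (¬p ∧ b)) = {s0, s4, s5}, so the formula does not hold at s1.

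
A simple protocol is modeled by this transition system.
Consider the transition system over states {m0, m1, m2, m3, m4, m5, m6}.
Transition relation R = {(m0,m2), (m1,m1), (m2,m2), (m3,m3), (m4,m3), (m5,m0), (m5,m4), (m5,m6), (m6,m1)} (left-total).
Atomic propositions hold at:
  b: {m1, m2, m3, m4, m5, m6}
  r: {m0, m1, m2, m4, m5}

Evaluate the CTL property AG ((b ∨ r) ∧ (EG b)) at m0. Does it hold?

Sat(b ∨ r) = {m0, m1, m2, m3, m4, m5, m6}
EG b: greatest fixpoint, start Z0 = {m1, m2, m3, m4, m5, m6}, keep only states in Sat with some successor in Z. Already a fixed point.
Sat(EG b) = {m1, m2, m3, m4, m5, m6}
Sat((b ∨ r) ∧ (EG b)) = {m1, m2, m3, m4, m5, m6}
AG ((b ∨ r) ∧ (EG b)): greatest fixpoint, start Z0 = {m1, m2, m3, m4, m5, m6}, keep only states in Sat with every successor in Z. Z1 = {m1, m2, m3, m4, m6}; fixed.
Sat(AG ((b ∨ r) ∧ (EG b))) = {m1, m2, m3, m4, m6}
m0 ∉ Sat(AG ((b ∨ r) ∧ (EG b))) = {m1, m2, m3, m4, m6}, so the formula does not hold at m0.

No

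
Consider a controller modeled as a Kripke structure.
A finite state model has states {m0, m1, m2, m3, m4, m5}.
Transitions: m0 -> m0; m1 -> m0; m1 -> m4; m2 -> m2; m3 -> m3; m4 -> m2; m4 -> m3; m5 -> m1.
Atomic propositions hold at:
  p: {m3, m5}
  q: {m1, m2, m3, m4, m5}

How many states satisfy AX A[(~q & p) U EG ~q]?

Sat(~q) = {m0}
Sat(~q & p) = ∅
EG ~q: greatest fixpoint, start Z0 = {m0}, keep only states in Sat with some successor in Z. Already a fixed point.
Sat(EG ~q) = {m0}
A[(~q & p) U EG ~q]: least fixpoint, start Z0 = Sat(EG ~q) = {m0}, add states in Sat(~q & p) with every successor in Z. Already a fixed point.
Sat(A[(~q & p) U EG ~q]) = {m0}
Sat(AX A[(~q & p) U EG ~q]) = {s : every successor in {m0}} = {m0}
|Sat(AX A[(~q & p) U EG ~q])| = |{m0}| = 1.

1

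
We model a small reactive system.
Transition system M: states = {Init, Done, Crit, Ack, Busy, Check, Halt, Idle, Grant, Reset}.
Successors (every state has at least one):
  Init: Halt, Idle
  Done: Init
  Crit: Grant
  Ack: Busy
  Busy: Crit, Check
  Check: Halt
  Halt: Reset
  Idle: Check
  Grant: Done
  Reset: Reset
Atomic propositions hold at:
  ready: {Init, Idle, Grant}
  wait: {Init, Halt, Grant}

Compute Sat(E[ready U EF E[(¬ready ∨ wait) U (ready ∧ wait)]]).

{Init, Done, Crit, Ack, Busy, Grant}

Sat(¬ready) = {Done, Crit, Ack, Busy, Check, Halt, Reset}
Sat(¬ready ∨ wait) = {Init, Done, Crit, Ack, Busy, Check, Halt, Grant, Reset}
Sat(ready ∧ wait) = {Init, Grant}
E[(¬ready ∨ wait) U (ready ∧ wait)]: least fixpoint, start Z0 = Sat((ready ∧ wait)) = {Init, Grant}, add states in Sat(¬ready ∨ wait) with some successor in Z. Z1 = {Init, Done, Crit, Grant}; Z2 = {Init, Done, Crit, Busy, Grant}; Z3 = {Init, Done, Crit, Ack, Busy, Grant}; fixed.
Sat(E[(¬ready ∨ wait) U (ready ∧ wait)]) = {Init, Done, Crit, Ack, Busy, Grant}
EF E[(¬ready ∨ wait) U (ready ∧ wait)]: least fixpoint, start Z0 = {Init, Done, Crit, Ack, Busy, Grant}, add states with some successor in Z. Already a fixed point.
Sat(EF E[(¬ready ∨ wait) U (ready ∧ wait)]) = {Init, Done, Crit, Ack, Busy, Grant}
E[ready U EF E[(¬ready ∨ wait) U (ready ∧ wait)]]: least fixpoint, start Z0 = Sat(EF E[(¬ready ∨ wait) U (ready ∧ wait)]) = {Init, Done, Crit, Ack, Busy, Grant}, add states in Sat(ready) with some successor in Z. Already a fixed point.
Sat(E[ready U EF E[(¬ready ∨ wait) U (ready ∧ wait)]]) = {Init, Done, Crit, Ack, Busy, Grant}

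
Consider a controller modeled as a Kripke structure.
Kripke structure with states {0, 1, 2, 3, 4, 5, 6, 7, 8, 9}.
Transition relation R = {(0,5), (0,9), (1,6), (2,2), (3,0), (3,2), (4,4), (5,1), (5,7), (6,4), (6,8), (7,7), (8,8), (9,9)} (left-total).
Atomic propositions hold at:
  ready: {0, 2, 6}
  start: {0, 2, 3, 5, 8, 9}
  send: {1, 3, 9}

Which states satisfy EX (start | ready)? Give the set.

Sat(start | ready) = {0, 2, 3, 5, 6, 8, 9}
Sat(EX (start | ready)) = {s : some successor in {0, 2, 3, 5, 6, 8, 9}} = {0, 1, 2, 3, 6, 8, 9}

{0, 1, 2, 3, 6, 8, 9}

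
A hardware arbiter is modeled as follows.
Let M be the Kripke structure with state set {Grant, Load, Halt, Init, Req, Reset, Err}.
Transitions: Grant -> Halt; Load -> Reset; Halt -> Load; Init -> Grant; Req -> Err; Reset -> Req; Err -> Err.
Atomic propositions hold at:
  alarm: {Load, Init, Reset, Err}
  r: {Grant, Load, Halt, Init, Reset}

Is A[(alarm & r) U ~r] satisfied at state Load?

Yes

Sat(alarm & r) = {Load, Init, Reset}
Sat(~r) = {Req, Err}
A[(alarm & r) U ~r]: least fixpoint, start Z0 = Sat(~r) = {Req, Err}, add states in Sat(alarm & r) with every successor in Z. Z1 = {Req, Reset, Err}; Z2 = {Load, Req, Reset, Err}; fixed.
Sat(A[(alarm & r) U ~r]) = {Load, Req, Reset, Err}
Load ∈ Sat(A[(alarm & r) U ~r]) = {Load, Req, Reset, Err}, so the formula holds at Load.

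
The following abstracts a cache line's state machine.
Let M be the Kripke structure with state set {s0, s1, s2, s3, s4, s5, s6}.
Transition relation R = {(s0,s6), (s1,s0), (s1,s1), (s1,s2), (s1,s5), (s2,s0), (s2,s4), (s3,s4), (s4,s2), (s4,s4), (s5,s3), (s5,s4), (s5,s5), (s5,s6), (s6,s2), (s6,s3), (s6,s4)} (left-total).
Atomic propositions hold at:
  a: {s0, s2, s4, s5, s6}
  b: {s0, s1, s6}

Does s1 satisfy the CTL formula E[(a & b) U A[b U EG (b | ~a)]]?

Sat(a & b) = {s0, s6}
Sat(~a) = {s1, s3}
Sat(b | ~a) = {s0, s1, s3, s6}
EG (b | ~a): greatest fixpoint, start Z0 = {s0, s1, s3, s6}, keep only states in Sat with some successor in Z. Z1 = {s0, s1, s6}; Z2 = {s0, s1}; Z3 = {s1}; fixed.
Sat(EG (b | ~a)) = {s1}
A[b U EG (b | ~a)]: least fixpoint, start Z0 = Sat(EG (b | ~a)) = {s1}, add states in Sat(b) with every successor in Z. Already a fixed point.
Sat(A[b U EG (b | ~a)]) = {s1}
E[(a & b) U A[b U EG (b | ~a)]]: least fixpoint, start Z0 = Sat(A[b U EG (b | ~a)]) = {s1}, add states in Sat(a & b) with some successor in Z. Already a fixed point.
Sat(E[(a & b) U A[b U EG (b | ~a)]]) = {s1}
s1 ∈ Sat(E[(a & b) U A[b U EG (b | ~a)]]) = {s1}, so the formula holds at s1.

Yes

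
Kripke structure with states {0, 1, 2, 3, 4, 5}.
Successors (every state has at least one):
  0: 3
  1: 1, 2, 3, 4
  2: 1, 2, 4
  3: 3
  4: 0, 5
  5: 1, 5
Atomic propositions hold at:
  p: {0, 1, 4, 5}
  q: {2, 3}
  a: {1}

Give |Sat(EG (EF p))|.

4

EF p: least fixpoint, start Z0 = {0, 1, 4, 5}, add states with some successor in Z. Z1 = {0, 1, 2, 4, 5}; fixed.
Sat(EF p) = {0, 1, 2, 4, 5}
EG (EF p): greatest fixpoint, start Z0 = {0, 1, 2, 4, 5}, keep only states in Sat with some successor in Z. Z1 = {1, 2, 4, 5}; fixed.
Sat(EG (EF p)) = {1, 2, 4, 5}
|Sat(EG (EF p))| = |{1, 2, 4, 5}| = 4.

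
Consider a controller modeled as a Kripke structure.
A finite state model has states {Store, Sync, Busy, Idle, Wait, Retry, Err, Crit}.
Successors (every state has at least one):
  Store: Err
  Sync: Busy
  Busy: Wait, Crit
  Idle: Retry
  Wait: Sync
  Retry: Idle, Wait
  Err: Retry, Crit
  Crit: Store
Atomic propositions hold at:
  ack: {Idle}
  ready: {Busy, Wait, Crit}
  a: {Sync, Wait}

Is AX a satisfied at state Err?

No

Sat(AX a) = {s : every successor in {Sync, Wait}} = {Wait}
Err ∉ Sat(AX a) = {Wait}, so the formula does not hold at Err.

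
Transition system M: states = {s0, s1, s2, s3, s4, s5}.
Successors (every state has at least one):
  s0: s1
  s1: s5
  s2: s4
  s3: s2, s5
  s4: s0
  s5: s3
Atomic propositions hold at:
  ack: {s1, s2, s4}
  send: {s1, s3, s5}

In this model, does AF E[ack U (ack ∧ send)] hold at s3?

No

Sat(ack ∧ send) = {s1}
E[ack U (ack ∧ send)]: least fixpoint, start Z0 = Sat((ack ∧ send)) = {s1}, add states in Sat(ack) with some successor in Z. Already a fixed point.
Sat(E[ack U (ack ∧ send)]) = {s1}
AF E[ack U (ack ∧ send)]: least fixpoint, start Z0 = {s1}, add states with every successor in Z. Z1 = {s0, s1}; Z2 = {s0, s1, s4}; Z3 = {s0, s1, s2, s4}; fixed.
Sat(AF E[ack U (ack ∧ send)]) = {s0, s1, s2, s4}
s3 ∉ Sat(AF E[ack U (ack ∧ send)]) = {s0, s1, s2, s4}, so the formula does not hold at s3.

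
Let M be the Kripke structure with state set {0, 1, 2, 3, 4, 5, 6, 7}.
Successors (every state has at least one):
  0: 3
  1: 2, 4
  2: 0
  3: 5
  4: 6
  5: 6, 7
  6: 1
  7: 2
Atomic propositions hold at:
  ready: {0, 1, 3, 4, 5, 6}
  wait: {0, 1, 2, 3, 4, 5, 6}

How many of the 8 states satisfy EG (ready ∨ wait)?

7

Sat(ready ∨ wait) = {0, 1, 2, 3, 4, 5, 6}
EG (ready ∨ wait): greatest fixpoint, start Z0 = {0, 1, 2, 3, 4, 5, 6}, keep only states in Sat with some successor in Z. Already a fixed point.
Sat(EG (ready ∨ wait)) = {0, 1, 2, 3, 4, 5, 6}
|Sat(EG (ready ∨ wait))| = |{0, 1, 2, 3, 4, 5, 6}| = 7.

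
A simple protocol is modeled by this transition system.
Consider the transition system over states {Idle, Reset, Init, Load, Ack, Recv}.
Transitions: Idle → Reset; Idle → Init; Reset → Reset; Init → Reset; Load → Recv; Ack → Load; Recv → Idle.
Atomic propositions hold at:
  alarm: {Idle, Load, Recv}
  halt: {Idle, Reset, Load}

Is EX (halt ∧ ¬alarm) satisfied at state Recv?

No

Sat(¬alarm) = {Reset, Init, Ack}
Sat(halt ∧ ¬alarm) = {Reset}
Sat(EX (halt ∧ ¬alarm)) = {s : some successor in {Reset}} = {Idle, Reset, Init}
Recv ∉ Sat(EX (halt ∧ ¬alarm)) = {Idle, Reset, Init}, so the formula does not hold at Recv.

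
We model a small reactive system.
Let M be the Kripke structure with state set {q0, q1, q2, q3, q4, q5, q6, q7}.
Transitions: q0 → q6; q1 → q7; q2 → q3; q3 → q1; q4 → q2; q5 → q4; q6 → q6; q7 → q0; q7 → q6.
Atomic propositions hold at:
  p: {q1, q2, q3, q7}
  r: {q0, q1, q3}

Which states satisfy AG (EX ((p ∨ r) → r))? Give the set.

{q0, q6, q7}

Sat(p ∨ r) = {q0, q1, q2, q3, q7}
Sat((p ∨ r) → r) = {q0, q1, q3, q4, q5, q6}
Sat(EX ((p ∨ r) → r)) = {s : some successor in {q0, q1, q3, q4, q5, q6}} = {q0, q2, q3, q5, q6, q7}
AG (EX ((p ∨ r) → r)): greatest fixpoint, start Z0 = {q0, q2, q3, q5, q6, q7}, keep only states in Sat with every successor in Z. Z1 = {q0, q2, q6, q7}; Z2 = {q0, q6, q7}; fixed.
Sat(AG (EX ((p ∨ r) → r))) = {q0, q6, q7}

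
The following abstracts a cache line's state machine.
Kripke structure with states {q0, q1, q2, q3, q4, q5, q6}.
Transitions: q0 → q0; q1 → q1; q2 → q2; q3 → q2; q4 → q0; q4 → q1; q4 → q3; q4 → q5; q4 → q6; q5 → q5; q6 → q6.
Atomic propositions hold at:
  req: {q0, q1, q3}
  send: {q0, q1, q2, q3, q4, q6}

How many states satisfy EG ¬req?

Sat(¬req) = {q2, q4, q5, q6}
EG ¬req: greatest fixpoint, start Z0 = {q2, q4, q5, q6}, keep only states in Sat with some successor in Z. Already a fixed point.
Sat(EG ¬req) = {q2, q4, q5, q6}
|Sat(EG ¬req)| = |{q2, q4, q5, q6}| = 4.

4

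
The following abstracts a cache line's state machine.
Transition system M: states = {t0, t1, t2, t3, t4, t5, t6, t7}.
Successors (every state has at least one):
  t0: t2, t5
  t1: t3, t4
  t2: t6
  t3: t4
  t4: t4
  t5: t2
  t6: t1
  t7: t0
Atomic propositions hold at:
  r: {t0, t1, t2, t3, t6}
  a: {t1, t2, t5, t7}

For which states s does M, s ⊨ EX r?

Sat(EX r) = {s : some successor in {t0, t1, t2, t3, t6}} = {t0, t1, t2, t5, t6, t7}

{t0, t1, t2, t5, t6, t7}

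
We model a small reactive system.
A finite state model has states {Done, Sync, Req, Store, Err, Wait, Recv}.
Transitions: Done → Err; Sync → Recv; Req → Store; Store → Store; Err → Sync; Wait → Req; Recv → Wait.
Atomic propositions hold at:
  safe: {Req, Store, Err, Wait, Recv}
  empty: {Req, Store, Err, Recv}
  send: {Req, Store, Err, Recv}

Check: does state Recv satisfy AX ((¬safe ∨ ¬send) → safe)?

Sat(¬safe) = {Done, Sync}
Sat(¬send) = {Done, Sync, Wait}
Sat(¬safe ∨ ¬send) = {Done, Sync, Wait}
Sat((¬safe ∨ ¬send) → safe) = {Req, Store, Err, Wait, Recv}
Sat(AX ((¬safe ∨ ¬send) → safe)) = {s : every successor in {Req, Store, Err, Wait, Recv}} = {Done, Sync, Req, Store, Wait, Recv}
Recv ∈ Sat(AX ((¬safe ∨ ¬send) → safe)) = {Done, Sync, Req, Store, Wait, Recv}, so the formula holds at Recv.

Yes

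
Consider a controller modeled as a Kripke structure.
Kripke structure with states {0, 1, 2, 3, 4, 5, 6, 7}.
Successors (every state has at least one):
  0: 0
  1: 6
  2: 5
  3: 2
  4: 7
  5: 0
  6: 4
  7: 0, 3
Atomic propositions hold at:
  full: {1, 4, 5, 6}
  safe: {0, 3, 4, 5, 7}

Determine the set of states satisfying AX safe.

Sat(AX safe) = {s : every successor in {0, 3, 4, 5, 7}} = {0, 2, 4, 5, 6, 7}

{0, 2, 4, 5, 6, 7}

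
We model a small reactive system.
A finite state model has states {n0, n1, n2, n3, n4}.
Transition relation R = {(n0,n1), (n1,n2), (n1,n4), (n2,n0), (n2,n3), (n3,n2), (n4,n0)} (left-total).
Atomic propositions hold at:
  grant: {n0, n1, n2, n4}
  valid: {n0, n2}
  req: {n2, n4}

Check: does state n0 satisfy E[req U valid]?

Yes

E[req U valid]: least fixpoint, start Z0 = Sat(valid) = {n0, n2}, add states in Sat(req) with some successor in Z. Z1 = {n0, n2, n4}; fixed.
Sat(E[req U valid]) = {n0, n2, n4}
n0 ∈ Sat(E[req U valid]) = {n0, n2, n4}, so the formula holds at n0.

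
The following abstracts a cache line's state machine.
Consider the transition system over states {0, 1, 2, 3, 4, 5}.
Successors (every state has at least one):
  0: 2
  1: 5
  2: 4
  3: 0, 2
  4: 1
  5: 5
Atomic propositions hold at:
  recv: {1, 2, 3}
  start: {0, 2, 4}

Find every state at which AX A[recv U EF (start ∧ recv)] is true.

{0, 3}

Sat(start ∧ recv) = {2}
EF (start ∧ recv): least fixpoint, start Z0 = {2}, add states with some successor in Z. Z1 = {0, 2, 3}; fixed.
Sat(EF (start ∧ recv)) = {0, 2, 3}
A[recv U EF (start ∧ recv)]: least fixpoint, start Z0 = Sat(EF (start ∧ recv)) = {0, 2, 3}, add states in Sat(recv) with every successor in Z. Already a fixed point.
Sat(A[recv U EF (start ∧ recv)]) = {0, 2, 3}
Sat(AX A[recv U EF (start ∧ recv)]) = {s : every successor in {0, 2, 3}} = {0, 3}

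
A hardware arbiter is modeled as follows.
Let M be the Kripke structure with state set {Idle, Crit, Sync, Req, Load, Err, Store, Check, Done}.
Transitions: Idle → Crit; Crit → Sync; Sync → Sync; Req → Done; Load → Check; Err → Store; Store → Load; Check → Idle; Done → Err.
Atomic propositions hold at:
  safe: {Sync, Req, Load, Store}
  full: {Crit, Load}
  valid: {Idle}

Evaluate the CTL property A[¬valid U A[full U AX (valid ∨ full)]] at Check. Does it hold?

Sat(¬valid) = {Crit, Sync, Req, Load, Err, Store, Check, Done}
Sat(valid ∨ full) = {Idle, Crit, Load}
Sat(AX (valid ∨ full)) = {s : every successor in {Idle, Crit, Load}} = {Idle, Store, Check}
A[full U AX (valid ∨ full)]: least fixpoint, start Z0 = Sat(AX (valid ∨ full)) = {Idle, Store, Check}, add states in Sat(full) with every successor in Z. Z1 = {Idle, Load, Store, Check}; fixed.
Sat(A[full U AX (valid ∨ full)]) = {Idle, Load, Store, Check}
A[¬valid U A[full U AX (valid ∨ full)]]: least fixpoint, start Z0 = Sat(A[full U AX (valid ∨ full)]) = {Idle, Load, Store, Check}, add states in Sat(¬valid) with every successor in Z. Z1 = {Idle, Load, Err, Store, Check}; Z2 = {Idle, Load, Err, Store, Check, Done}; Z3 = {Idle, Req, Load, Err, Store, Check, Done}; fixed.
Sat(A[¬valid U A[full U AX (valid ∨ full)]]) = {Idle, Req, Load, Err, Store, Check, Done}
Check ∈ Sat(A[¬valid U A[full U AX (valid ∨ full)]]) = {Idle, Req, Load, Err, Store, Check, Done}, so the formula holds at Check.

Yes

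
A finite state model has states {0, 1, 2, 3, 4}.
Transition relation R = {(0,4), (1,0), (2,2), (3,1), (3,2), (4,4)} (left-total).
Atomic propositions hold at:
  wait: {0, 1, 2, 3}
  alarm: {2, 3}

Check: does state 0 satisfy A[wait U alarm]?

A[wait U alarm]: least fixpoint, start Z0 = Sat(alarm) = {2, 3}, add states in Sat(wait) with every successor in Z. Already a fixed point.
Sat(A[wait U alarm]) = {2, 3}
0 ∉ Sat(A[wait U alarm]) = {2, 3}, so the formula does not hold at 0.

No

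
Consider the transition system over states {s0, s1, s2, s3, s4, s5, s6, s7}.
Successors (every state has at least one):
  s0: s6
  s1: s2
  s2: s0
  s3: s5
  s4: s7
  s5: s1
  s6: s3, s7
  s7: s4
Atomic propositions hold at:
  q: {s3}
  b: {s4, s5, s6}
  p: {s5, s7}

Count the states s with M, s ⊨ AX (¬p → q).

Sat(¬p) = {s0, s1, s2, s3, s4, s6}
Sat(¬p → q) = {s3, s5, s7}
Sat(AX (¬p → q)) = {s : every successor in {s3, s5, s7}} = {s3, s4, s6}
|Sat(AX (¬p → q))| = |{s3, s4, s6}| = 3.

3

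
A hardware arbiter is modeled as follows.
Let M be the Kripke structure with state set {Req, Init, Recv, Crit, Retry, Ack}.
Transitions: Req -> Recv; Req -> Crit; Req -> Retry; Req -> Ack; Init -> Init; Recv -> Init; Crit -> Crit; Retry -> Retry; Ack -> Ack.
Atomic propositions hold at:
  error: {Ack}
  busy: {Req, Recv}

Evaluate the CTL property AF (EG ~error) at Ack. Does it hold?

No

Sat(~error) = {Req, Init, Recv, Crit, Retry}
EG ~error: greatest fixpoint, start Z0 = {Req, Init, Recv, Crit, Retry}, keep only states in Sat with some successor in Z. Already a fixed point.
Sat(EG ~error) = {Req, Init, Recv, Crit, Retry}
AF (EG ~error): least fixpoint, start Z0 = {Req, Init, Recv, Crit, Retry}, add states with every successor in Z. Already a fixed point.
Sat(AF (EG ~error)) = {Req, Init, Recv, Crit, Retry}
Ack ∉ Sat(AF (EG ~error)) = {Req, Init, Recv, Crit, Retry}, so the formula does not hold at Ack.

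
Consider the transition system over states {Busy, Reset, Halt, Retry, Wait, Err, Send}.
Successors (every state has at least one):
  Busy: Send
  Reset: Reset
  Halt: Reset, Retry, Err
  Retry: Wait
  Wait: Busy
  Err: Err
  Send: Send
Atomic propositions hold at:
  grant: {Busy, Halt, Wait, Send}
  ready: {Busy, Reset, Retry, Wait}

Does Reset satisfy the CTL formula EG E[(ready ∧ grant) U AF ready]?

Sat(ready ∧ grant) = {Busy, Wait}
AF ready: least fixpoint, start Z0 = {Busy, Reset, Retry, Wait}, add states with every successor in Z. Already a fixed point.
Sat(AF ready) = {Busy, Reset, Retry, Wait}
E[(ready ∧ grant) U AF ready]: least fixpoint, start Z0 = Sat(AF ready) = {Busy, Reset, Retry, Wait}, add states in Sat(ready ∧ grant) with some successor in Z. Already a fixed point.
Sat(E[(ready ∧ grant) U AF ready]) = {Busy, Reset, Retry, Wait}
EG E[(ready ∧ grant) U AF ready]: greatest fixpoint, start Z0 = {Busy, Reset, Retry, Wait}, keep only states in Sat with some successor in Z. Z1 = {Reset, Retry, Wait}; Z2 = {Reset, Retry}; Z3 = {Reset}; fixed.
Sat(EG E[(ready ∧ grant) U AF ready]) = {Reset}
Reset ∈ Sat(EG E[(ready ∧ grant) U AF ready]) = {Reset}, so the formula holds at Reset.

Yes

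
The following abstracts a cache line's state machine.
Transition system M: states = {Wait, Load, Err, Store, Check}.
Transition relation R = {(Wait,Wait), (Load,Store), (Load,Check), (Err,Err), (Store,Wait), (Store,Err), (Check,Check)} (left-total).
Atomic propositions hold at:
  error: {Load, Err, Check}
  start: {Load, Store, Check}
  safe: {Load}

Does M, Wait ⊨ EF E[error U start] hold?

E[error U start]: least fixpoint, start Z0 = Sat(start) = {Load, Store, Check}, add states in Sat(error) with some successor in Z. Already a fixed point.
Sat(E[error U start]) = {Load, Store, Check}
EF E[error U start]: least fixpoint, start Z0 = {Load, Store, Check}, add states with some successor in Z. Already a fixed point.
Sat(EF E[error U start]) = {Load, Store, Check}
Wait ∉ Sat(EF E[error U start]) = {Load, Store, Check}, so the formula does not hold at Wait.

No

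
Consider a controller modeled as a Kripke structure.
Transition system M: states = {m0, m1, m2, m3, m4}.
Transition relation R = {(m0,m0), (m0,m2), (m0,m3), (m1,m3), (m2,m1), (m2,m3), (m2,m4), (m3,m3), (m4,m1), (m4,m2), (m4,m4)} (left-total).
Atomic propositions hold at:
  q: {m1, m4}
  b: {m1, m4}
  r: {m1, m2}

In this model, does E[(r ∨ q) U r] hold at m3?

No

Sat(r ∨ q) = {m1, m2, m4}
E[(r ∨ q) U r]: least fixpoint, start Z0 = Sat(r) = {m1, m2}, add states in Sat(r ∨ q) with some successor in Z. Z1 = {m1, m2, m4}; fixed.
Sat(E[(r ∨ q) U r]) = {m1, m2, m4}
m3 ∉ Sat(E[(r ∨ q) U r]) = {m1, m2, m4}, so the formula does not hold at m3.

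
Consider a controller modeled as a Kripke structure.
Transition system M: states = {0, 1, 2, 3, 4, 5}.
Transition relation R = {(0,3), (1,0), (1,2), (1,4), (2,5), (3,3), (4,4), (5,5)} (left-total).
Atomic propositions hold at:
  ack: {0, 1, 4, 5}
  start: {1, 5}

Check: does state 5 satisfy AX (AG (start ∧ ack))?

Yes

Sat(start ∧ ack) = {1, 5}
AG (start ∧ ack): greatest fixpoint, start Z0 = {1, 5}, keep only states in Sat with every successor in Z. Z1 = {5}; fixed.
Sat(AG (start ∧ ack)) = {5}
Sat(AX (AG (start ∧ ack))) = {s : every successor in {5}} = {2, 5}
5 ∈ Sat(AX (AG (start ∧ ack))) = {2, 5}, so the formula holds at 5.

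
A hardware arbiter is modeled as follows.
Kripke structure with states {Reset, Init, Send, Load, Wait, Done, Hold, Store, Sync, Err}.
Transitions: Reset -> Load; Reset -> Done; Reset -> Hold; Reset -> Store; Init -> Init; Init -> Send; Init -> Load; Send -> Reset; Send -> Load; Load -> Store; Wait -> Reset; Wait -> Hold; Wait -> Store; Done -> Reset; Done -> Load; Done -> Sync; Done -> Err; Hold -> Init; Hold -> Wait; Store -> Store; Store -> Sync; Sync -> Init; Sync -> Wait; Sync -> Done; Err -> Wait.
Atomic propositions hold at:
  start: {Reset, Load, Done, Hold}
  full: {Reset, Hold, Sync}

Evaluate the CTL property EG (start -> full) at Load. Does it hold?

No

Sat(start -> full) = {Reset, Init, Send, Wait, Hold, Store, Sync, Err}
EG (start -> full): greatest fixpoint, start Z0 = {Reset, Init, Send, Wait, Hold, Store, Sync, Err}, keep only states in Sat with some successor in Z. Already a fixed point.
Sat(EG (start -> full)) = {Reset, Init, Send, Wait, Hold, Store, Sync, Err}
Load ∉ Sat(EG (start -> full)) = {Reset, Init, Send, Wait, Hold, Store, Sync, Err}, so the formula does not hold at Load.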